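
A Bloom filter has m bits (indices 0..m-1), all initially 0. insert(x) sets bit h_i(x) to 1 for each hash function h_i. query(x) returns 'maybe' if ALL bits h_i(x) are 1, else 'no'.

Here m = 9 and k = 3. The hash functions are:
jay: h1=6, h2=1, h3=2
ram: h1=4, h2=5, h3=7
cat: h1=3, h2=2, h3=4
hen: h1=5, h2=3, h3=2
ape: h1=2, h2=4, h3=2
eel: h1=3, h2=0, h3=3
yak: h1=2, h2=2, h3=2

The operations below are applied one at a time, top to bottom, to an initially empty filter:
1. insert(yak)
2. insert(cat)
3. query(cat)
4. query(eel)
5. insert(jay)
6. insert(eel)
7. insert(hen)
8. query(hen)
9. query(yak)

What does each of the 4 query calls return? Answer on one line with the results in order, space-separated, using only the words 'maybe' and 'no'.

Answer: maybe no maybe maybe

Derivation:
Start: bits=000000000
Op 1: insert yak -> sets bits 2 -> bits=001000000
Op 2: insert cat -> sets bits 2 3 4 -> bits=001110000
Op 3: query cat -> checks bit2=1, bit3=1, bit4=1 (all 1) -> maybe
Op 4: query eel -> checks bit0=0, bit3=1 (has a 0) -> no
Op 5: insert jay -> sets bits 1 2 6 -> bits=011110100
Op 6: insert eel -> sets bits 0 3 -> bits=111110100
Op 7: insert hen -> sets bits 2 3 5 -> bits=111111100
Op 8: query hen -> checks bit2=1, bit3=1, bit5=1 (all 1) -> maybe
Op 9: query yak -> checks bit2=1 (all 1) -> maybe
Query results in order: maybe no maybe maybe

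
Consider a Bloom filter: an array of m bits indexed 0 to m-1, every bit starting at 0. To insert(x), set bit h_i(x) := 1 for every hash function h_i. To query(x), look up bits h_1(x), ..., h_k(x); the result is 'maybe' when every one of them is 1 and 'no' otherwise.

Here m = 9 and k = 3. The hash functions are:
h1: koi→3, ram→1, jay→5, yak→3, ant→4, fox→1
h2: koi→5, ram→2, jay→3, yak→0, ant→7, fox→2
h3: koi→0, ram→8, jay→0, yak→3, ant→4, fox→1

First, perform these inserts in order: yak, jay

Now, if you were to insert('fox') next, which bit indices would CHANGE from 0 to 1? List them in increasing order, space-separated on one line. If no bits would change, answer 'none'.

Answer: 1 2

Derivation:
Start: bits=000000000
After insert 'yak': sets bits 0 3 -> bits=100100000
After insert 'jay': sets bits 0 3 5 -> bits=100101000
insert 'fox' would touch bits 1 2; currently bit1=0, bit2=0
Bits that are 0 among those (would change 0->1): 1 2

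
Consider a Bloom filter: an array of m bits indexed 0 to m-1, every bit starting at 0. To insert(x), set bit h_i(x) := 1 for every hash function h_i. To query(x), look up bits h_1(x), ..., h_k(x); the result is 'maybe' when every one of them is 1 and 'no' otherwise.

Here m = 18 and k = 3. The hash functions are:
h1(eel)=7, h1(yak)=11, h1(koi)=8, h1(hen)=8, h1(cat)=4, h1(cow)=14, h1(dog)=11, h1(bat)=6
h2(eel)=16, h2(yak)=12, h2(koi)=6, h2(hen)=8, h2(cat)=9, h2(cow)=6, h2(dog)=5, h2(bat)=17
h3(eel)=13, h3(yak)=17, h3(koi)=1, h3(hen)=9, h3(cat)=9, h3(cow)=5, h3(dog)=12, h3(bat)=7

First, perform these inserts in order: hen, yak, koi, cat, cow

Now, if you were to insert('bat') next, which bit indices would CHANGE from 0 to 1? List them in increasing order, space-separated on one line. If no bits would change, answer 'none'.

Start: bits=000000000000000000
After insert 'hen': sets bits 8 9 -> bits=000000001100000000
After insert 'yak': sets bits 11 12 17 -> bits=000000001101100001
After insert 'koi': sets bits 1 6 8 -> bits=010000101101100001
After insert 'cat': sets bits 4 9 -> bits=010010101101100001
After insert 'cow': sets bits 5 6 14 -> bits=010011101101101001
insert 'bat' would touch bits 6 7 17; currently bit6=1, bit7=0, bit17=1
Bits that are 0 among those (would change 0->1): 7

Answer: 7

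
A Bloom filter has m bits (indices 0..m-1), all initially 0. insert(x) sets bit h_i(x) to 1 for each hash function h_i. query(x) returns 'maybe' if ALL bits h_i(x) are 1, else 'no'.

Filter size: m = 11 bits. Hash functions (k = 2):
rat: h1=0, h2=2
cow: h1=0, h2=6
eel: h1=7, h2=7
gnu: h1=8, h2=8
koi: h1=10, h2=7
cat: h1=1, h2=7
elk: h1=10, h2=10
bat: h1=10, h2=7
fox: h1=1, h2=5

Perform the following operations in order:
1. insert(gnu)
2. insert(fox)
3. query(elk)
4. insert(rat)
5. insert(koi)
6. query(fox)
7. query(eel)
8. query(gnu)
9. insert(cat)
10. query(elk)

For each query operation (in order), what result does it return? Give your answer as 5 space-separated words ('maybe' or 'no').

Start: bits=00000000000
Op 1: insert gnu -> sets bits 8 -> bits=00000000100
Op 2: insert fox -> sets bits 1 5 -> bits=01000100100
Op 3: query elk -> checks bit10=0 (has a 0) -> no
Op 4: insert rat -> sets bits 0 2 -> bits=11100100100
Op 5: insert koi -> sets bits 7 10 -> bits=11100101101
Op 6: query fox -> checks bit1=1, bit5=1 (all 1) -> maybe
Op 7: query eel -> checks bit7=1 (all 1) -> maybe
Op 8: query gnu -> checks bit8=1 (all 1) -> maybe
Op 9: insert cat -> sets bits 1 7 -> bits=11100101101
Op 10: query elk -> checks bit10=1 (all 1) -> maybe
Query results in order: no maybe maybe maybe maybe

Answer: no maybe maybe maybe maybe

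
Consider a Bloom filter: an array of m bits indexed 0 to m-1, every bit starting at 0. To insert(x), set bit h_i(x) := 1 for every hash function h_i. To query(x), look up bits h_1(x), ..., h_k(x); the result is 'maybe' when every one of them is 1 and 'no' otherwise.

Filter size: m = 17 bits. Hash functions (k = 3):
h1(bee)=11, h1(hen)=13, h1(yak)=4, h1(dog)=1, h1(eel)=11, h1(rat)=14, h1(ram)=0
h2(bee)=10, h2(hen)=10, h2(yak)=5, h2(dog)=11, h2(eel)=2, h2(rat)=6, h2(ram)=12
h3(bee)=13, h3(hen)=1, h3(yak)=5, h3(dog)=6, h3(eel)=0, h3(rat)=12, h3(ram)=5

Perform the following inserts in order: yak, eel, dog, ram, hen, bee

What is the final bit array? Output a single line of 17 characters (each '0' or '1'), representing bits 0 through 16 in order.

Answer: 11101110001111000

Derivation:
Start: bits=00000000000000000
After insert 'yak': sets bits 4 5 -> bits=00001100000000000
After insert 'eel': sets bits 0 2 11 -> bits=10101100000100000
After insert 'dog': sets bits 1 6 11 -> bits=11101110000100000
After insert 'ram': sets bits 0 5 12 -> bits=11101110000110000
After insert 'hen': sets bits 1 10 13 -> bits=11101110001111000
After insert 'bee': sets bits 10 11 13 -> bits=11101110001111000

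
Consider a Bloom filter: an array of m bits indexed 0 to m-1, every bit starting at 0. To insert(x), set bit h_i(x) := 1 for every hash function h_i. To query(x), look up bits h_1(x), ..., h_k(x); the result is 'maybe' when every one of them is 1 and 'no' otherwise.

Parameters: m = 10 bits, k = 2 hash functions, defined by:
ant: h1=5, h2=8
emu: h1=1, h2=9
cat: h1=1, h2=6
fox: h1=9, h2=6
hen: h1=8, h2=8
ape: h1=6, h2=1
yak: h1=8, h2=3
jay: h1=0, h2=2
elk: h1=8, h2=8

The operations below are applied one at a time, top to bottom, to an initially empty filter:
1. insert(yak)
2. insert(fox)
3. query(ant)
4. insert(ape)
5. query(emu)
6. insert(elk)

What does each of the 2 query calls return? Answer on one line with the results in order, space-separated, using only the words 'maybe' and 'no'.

Answer: no maybe

Derivation:
Start: bits=0000000000
Op 1: insert yak -> sets bits 3 8 -> bits=0001000010
Op 2: insert fox -> sets bits 6 9 -> bits=0001001011
Op 3: query ant -> checks bit5=0, bit8=1 (has a 0) -> no
Op 4: insert ape -> sets bits 1 6 -> bits=0101001011
Op 5: query emu -> checks bit1=1, bit9=1 (all 1) -> maybe
Op 6: insert elk -> sets bits 8 -> bits=0101001011
Query results in order: no maybe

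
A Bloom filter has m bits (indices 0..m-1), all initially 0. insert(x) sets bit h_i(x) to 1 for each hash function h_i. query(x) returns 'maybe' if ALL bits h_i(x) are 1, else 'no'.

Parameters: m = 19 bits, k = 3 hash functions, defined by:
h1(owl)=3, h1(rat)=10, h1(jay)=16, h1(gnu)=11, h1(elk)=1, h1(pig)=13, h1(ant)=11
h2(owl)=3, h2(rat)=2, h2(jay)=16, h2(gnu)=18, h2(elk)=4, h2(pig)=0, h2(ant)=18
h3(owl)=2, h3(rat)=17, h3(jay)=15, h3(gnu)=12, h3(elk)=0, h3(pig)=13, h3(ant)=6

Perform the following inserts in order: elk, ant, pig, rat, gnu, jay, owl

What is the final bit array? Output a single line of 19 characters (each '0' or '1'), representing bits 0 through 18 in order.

Start: bits=0000000000000000000
After insert 'elk': sets bits 0 1 4 -> bits=1100100000000000000
After insert 'ant': sets bits 6 11 18 -> bits=1100101000010000001
After insert 'pig': sets bits 0 13 -> bits=1100101000010100001
After insert 'rat': sets bits 2 10 17 -> bits=1110101000110100011
After insert 'gnu': sets bits 11 12 18 -> bits=1110101000111100011
After insert 'jay': sets bits 15 16 -> bits=1110101000111101111
After insert 'owl': sets bits 2 3 -> bits=1111101000111101111

Answer: 1111101000111101111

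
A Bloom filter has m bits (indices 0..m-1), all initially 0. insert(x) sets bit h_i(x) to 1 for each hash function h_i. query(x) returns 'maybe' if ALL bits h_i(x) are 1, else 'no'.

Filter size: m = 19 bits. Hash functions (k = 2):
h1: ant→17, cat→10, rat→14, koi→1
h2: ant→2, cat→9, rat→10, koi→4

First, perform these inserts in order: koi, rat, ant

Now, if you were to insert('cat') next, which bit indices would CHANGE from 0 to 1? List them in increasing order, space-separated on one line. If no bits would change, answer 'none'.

Start: bits=0000000000000000000
After insert 'koi': sets bits 1 4 -> bits=0100100000000000000
After insert 'rat': sets bits 10 14 -> bits=0100100000100010000
After insert 'ant': sets bits 2 17 -> bits=0110100000100010010
insert 'cat' would touch bits 9 10; currently bit9=0, bit10=1
Bits that are 0 among those (would change 0->1): 9

Answer: 9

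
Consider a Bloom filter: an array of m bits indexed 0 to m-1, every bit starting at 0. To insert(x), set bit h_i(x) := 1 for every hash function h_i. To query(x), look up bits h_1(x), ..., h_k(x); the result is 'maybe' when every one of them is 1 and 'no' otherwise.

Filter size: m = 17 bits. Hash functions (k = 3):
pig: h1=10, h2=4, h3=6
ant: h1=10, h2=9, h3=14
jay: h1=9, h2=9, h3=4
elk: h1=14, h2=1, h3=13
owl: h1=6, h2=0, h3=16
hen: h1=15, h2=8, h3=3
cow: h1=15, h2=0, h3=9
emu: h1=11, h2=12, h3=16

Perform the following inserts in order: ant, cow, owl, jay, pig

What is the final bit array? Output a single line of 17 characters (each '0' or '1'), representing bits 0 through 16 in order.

Answer: 10001010011000111

Derivation:
Start: bits=00000000000000000
After insert 'ant': sets bits 9 10 14 -> bits=00000000011000100
After insert 'cow': sets bits 0 9 15 -> bits=10000000011000110
After insert 'owl': sets bits 0 6 16 -> bits=10000010011000111
After insert 'jay': sets bits 4 9 -> bits=10001010011000111
After insert 'pig': sets bits 4 6 10 -> bits=10001010011000111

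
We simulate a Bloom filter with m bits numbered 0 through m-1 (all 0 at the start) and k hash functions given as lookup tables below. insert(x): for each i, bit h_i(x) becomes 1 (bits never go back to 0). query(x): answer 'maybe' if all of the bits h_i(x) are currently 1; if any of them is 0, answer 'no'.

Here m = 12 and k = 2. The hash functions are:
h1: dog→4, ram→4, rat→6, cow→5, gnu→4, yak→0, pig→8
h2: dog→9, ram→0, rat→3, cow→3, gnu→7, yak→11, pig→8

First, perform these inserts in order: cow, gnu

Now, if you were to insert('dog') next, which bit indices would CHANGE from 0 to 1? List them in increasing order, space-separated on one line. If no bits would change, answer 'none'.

Start: bits=000000000000
After insert 'cow': sets bits 3 5 -> bits=000101000000
After insert 'gnu': sets bits 4 7 -> bits=000111010000
insert 'dog' would touch bits 4 9; currently bit4=1, bit9=0
Bits that are 0 among those (would change 0->1): 9

Answer: 9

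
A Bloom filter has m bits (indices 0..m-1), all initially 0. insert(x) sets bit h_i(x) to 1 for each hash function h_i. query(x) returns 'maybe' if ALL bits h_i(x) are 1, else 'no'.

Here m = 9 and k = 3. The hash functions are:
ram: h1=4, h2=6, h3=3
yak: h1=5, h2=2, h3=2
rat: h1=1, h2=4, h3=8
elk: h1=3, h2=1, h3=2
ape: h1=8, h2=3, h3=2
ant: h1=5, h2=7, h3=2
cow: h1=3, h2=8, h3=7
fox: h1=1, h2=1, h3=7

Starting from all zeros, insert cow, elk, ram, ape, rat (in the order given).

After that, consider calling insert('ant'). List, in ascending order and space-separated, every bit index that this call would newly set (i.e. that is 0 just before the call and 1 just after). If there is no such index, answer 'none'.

Answer: 5

Derivation:
Start: bits=000000000
After insert 'cow': sets bits 3 7 8 -> bits=000100011
After insert 'elk': sets bits 1 2 3 -> bits=011100011
After insert 'ram': sets bits 3 4 6 -> bits=011110111
After insert 'ape': sets bits 2 3 8 -> bits=011110111
After insert 'rat': sets bits 1 4 8 -> bits=011110111
insert 'ant' would touch bits 2 5 7; currently bit2=1, bit5=0, bit7=1
Bits that are 0 among those (would change 0->1): 5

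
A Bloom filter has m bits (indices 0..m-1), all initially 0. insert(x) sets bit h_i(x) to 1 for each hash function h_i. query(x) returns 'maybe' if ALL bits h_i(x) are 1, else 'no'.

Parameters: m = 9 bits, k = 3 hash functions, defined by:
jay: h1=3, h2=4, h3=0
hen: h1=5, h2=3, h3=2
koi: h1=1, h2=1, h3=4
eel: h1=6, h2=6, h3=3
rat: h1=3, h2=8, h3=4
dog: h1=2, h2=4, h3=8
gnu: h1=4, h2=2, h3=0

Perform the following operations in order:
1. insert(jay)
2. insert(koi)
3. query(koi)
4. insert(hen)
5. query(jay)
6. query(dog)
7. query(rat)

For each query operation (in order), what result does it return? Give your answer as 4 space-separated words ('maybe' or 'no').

Start: bits=000000000
Op 1: insert jay -> sets bits 0 3 4 -> bits=100110000
Op 2: insert koi -> sets bits 1 4 -> bits=110110000
Op 3: query koi -> checks bit1=1, bit4=1 (all 1) -> maybe
Op 4: insert hen -> sets bits 2 3 5 -> bits=111111000
Op 5: query jay -> checks bit0=1, bit3=1, bit4=1 (all 1) -> maybe
Op 6: query dog -> checks bit2=1, bit4=1, bit8=0 (has a 0) -> no
Op 7: query rat -> checks bit3=1, bit4=1, bit8=0 (has a 0) -> no
Query results in order: maybe maybe no no

Answer: maybe maybe no no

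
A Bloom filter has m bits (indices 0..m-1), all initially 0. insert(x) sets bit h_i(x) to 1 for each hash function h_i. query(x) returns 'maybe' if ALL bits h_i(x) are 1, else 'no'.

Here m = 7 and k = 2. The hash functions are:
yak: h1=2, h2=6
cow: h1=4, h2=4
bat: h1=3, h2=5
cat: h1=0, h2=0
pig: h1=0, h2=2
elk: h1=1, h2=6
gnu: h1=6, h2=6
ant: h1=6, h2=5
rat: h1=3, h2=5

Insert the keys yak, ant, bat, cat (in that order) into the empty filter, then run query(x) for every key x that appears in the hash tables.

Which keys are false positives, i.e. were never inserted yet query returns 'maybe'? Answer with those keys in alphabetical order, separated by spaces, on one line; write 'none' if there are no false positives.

Start: bits=0000000
After insert 'yak': sets bits 2 6 -> bits=0010001
After insert 'ant': sets bits 5 6 -> bits=0010011
After insert 'bat': sets bits 3 5 -> bits=0011011
After insert 'cat': sets bits 0 -> bits=1011011
Not inserted: cow elk gnu pig rat — query each against bits=1011011:
query cow: checks bit4=0 (has a 0) -> no => not a false positive
query elk: checks bit1=0, bit6=1 (has a 0) -> no => not a false positive
query gnu: checks bit6=1 (all 1) -> maybe => FALSE POSITIVE
query pig: checks bit0=1, bit2=1 (all 1) -> maybe => FALSE POSITIVE
query rat: checks bit3=1, bit5=1 (all 1) -> maybe => FALSE POSITIVE
False positives (alphabetical): gnu pig rat

Answer: gnu pig rat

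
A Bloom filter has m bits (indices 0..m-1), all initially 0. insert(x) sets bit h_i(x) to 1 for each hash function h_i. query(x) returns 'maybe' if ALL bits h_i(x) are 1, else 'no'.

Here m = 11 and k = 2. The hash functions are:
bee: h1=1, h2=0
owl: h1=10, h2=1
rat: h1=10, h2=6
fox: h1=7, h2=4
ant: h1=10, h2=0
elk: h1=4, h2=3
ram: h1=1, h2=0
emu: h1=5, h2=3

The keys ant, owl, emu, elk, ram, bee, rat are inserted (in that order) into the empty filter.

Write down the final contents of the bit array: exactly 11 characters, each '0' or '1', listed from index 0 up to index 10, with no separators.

Answer: 11011110001

Derivation:
Start: bits=00000000000
After insert 'ant': sets bits 0 10 -> bits=10000000001
After insert 'owl': sets bits 1 10 -> bits=11000000001
After insert 'emu': sets bits 3 5 -> bits=11010100001
After insert 'elk': sets bits 3 4 -> bits=11011100001
After insert 'ram': sets bits 0 1 -> bits=11011100001
After insert 'bee': sets bits 0 1 -> bits=11011100001
After insert 'rat': sets bits 6 10 -> bits=11011110001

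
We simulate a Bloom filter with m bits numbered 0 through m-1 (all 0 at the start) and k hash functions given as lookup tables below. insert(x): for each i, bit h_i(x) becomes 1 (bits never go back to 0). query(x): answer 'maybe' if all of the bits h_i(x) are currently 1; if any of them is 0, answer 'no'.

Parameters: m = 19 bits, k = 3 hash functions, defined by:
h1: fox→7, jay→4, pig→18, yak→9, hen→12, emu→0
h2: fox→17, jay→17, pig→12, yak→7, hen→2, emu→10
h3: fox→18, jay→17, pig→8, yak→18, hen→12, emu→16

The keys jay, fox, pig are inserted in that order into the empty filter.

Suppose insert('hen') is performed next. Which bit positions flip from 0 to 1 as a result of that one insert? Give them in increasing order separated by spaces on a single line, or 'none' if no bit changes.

Answer: 2

Derivation:
Start: bits=0000000000000000000
After insert 'jay': sets bits 4 17 -> bits=0000100000000000010
After insert 'fox': sets bits 7 17 18 -> bits=0000100100000000011
After insert 'pig': sets bits 8 12 18 -> bits=0000100110001000011
insert 'hen' would touch bits 2 12; currently bit2=0, bit12=1
Bits that are 0 among those (would change 0->1): 2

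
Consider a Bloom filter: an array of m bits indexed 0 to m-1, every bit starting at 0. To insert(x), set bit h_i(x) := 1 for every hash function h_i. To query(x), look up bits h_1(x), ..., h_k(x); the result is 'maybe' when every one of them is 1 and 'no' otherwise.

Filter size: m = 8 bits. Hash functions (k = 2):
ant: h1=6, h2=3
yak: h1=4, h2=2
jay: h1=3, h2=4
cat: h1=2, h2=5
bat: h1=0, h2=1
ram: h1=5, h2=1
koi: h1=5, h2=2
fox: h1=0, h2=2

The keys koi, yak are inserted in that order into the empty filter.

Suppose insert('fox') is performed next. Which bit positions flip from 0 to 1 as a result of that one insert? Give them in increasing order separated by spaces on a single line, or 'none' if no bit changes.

Answer: 0

Derivation:
Start: bits=00000000
After insert 'koi': sets bits 2 5 -> bits=00100100
After insert 'yak': sets bits 2 4 -> bits=00101100
insert 'fox' would touch bits 0 2; currently bit0=0, bit2=1
Bits that are 0 among those (would change 0->1): 0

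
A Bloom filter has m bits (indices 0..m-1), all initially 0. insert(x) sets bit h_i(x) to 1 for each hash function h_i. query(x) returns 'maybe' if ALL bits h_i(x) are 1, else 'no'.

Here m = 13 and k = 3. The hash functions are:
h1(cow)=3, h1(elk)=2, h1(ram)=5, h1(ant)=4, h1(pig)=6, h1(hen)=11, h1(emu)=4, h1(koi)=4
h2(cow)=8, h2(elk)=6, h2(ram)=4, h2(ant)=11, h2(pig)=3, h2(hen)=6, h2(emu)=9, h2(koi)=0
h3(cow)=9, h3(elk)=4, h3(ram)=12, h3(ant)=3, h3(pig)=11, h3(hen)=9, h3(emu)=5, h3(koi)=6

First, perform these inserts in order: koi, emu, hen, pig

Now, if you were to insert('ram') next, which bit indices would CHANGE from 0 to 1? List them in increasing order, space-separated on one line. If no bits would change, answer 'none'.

Answer: 12

Derivation:
Start: bits=0000000000000
After insert 'koi': sets bits 0 4 6 -> bits=1000101000000
After insert 'emu': sets bits 4 5 9 -> bits=1000111001000
After insert 'hen': sets bits 6 9 11 -> bits=1000111001010
After insert 'pig': sets bits 3 6 11 -> bits=1001111001010
insert 'ram' would touch bits 4 5 12; currently bit4=1, bit5=1, bit12=0
Bits that are 0 among those (would change 0->1): 12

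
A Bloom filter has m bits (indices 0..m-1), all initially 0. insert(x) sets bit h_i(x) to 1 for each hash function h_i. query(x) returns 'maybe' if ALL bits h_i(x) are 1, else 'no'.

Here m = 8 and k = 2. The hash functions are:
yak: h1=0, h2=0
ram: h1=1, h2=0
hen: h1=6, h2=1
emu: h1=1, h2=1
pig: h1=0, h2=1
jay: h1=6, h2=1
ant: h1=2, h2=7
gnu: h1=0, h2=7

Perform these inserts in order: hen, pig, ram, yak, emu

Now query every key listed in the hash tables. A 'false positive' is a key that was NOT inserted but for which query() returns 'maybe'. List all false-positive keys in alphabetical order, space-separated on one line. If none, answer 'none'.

Start: bits=00000000
After insert 'hen': sets bits 1 6 -> bits=01000010
After insert 'pig': sets bits 0 1 -> bits=11000010
After insert 'ram': sets bits 0 1 -> bits=11000010
After insert 'yak': sets bits 0 -> bits=11000010
After insert 'emu': sets bits 1 -> bits=11000010
Not inserted: ant gnu jay — query each against bits=11000010:
query ant: checks bit2=0, bit7=0 (has a 0) -> no => not a false positive
query gnu: checks bit0=1, bit7=0 (has a 0) -> no => not a false positive
query jay: checks bit1=1, bit6=1 (all 1) -> maybe => FALSE POSITIVE
False positives (alphabetical): jay

Answer: jay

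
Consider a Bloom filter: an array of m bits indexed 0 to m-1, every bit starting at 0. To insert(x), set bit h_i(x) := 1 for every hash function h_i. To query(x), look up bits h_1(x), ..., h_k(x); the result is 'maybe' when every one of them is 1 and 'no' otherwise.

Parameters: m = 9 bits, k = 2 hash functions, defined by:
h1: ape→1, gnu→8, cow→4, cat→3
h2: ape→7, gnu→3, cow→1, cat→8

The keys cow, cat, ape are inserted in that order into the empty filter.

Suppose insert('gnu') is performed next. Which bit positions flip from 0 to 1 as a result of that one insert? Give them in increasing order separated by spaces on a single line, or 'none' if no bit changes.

Start: bits=000000000
After insert 'cow': sets bits 1 4 -> bits=010010000
After insert 'cat': sets bits 3 8 -> bits=010110001
After insert 'ape': sets bits 1 7 -> bits=010110011
insert 'gnu' would touch bits 3 8; currently bit3=1, bit8=1
Bits that are 0 among those (would change 0->1): none

Answer: none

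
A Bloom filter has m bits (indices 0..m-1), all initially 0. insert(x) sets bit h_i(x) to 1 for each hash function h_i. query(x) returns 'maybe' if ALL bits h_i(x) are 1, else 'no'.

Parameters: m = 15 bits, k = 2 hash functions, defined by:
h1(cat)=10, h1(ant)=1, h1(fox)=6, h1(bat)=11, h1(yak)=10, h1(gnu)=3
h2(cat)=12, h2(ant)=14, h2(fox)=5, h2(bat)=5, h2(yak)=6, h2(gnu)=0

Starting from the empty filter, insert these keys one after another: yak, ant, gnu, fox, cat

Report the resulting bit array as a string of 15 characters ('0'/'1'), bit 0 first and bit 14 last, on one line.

Start: bits=000000000000000
After insert 'yak': sets bits 6 10 -> bits=000000100010000
After insert 'ant': sets bits 1 14 -> bits=010000100010001
After insert 'gnu': sets bits 0 3 -> bits=110100100010001
After insert 'fox': sets bits 5 6 -> bits=110101100010001
After insert 'cat': sets bits 10 12 -> bits=110101100010101

Answer: 110101100010101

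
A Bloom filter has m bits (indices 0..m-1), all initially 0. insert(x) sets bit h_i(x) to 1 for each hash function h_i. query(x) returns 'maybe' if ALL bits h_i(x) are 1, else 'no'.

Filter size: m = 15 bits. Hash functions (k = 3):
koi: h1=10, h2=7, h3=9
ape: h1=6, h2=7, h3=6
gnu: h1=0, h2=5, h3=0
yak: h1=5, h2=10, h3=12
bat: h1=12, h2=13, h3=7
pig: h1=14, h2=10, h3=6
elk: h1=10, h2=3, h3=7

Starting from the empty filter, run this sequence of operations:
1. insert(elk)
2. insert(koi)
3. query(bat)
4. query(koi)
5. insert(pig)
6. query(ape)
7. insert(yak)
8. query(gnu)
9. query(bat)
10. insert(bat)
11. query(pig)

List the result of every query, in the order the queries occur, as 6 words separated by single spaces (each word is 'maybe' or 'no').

Start: bits=000000000000000
Op 1: insert elk -> sets bits 3 7 10 -> bits=000100010010000
Op 2: insert koi -> sets bits 7 9 10 -> bits=000100010110000
Op 3: query bat -> checks bit7=1, bit12=0, bit13=0 (has a 0) -> no
Op 4: query koi -> checks bit7=1, bit9=1, bit10=1 (all 1) -> maybe
Op 5: insert pig -> sets bits 6 10 14 -> bits=000100110110001
Op 6: query ape -> checks bit6=1, bit7=1 (all 1) -> maybe
Op 7: insert yak -> sets bits 5 10 12 -> bits=000101110110101
Op 8: query gnu -> checks bit0=0, bit5=1 (has a 0) -> no
Op 9: query bat -> checks bit7=1, bit12=1, bit13=0 (has a 0) -> no
Op 10: insert bat -> sets bits 7 12 13 -> bits=000101110110111
Op 11: query pig -> checks bit6=1, bit10=1, bit14=1 (all 1) -> maybe
Query results in order: no maybe maybe no no maybe

Answer: no maybe maybe no no maybe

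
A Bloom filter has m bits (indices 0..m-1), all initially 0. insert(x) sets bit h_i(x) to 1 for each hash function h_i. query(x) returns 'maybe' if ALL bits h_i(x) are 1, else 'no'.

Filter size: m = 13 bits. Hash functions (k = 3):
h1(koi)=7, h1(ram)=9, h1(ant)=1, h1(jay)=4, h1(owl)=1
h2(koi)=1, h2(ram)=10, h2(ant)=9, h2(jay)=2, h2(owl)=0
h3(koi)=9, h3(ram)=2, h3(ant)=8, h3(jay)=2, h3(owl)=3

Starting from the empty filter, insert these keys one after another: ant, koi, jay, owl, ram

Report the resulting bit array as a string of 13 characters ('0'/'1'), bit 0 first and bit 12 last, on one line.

Start: bits=0000000000000
After insert 'ant': sets bits 1 8 9 -> bits=0100000011000
After insert 'koi': sets bits 1 7 9 -> bits=0100000111000
After insert 'jay': sets bits 2 4 -> bits=0110100111000
After insert 'owl': sets bits 0 1 3 -> bits=1111100111000
After insert 'ram': sets bits 2 9 10 -> bits=1111100111100

Answer: 1111100111100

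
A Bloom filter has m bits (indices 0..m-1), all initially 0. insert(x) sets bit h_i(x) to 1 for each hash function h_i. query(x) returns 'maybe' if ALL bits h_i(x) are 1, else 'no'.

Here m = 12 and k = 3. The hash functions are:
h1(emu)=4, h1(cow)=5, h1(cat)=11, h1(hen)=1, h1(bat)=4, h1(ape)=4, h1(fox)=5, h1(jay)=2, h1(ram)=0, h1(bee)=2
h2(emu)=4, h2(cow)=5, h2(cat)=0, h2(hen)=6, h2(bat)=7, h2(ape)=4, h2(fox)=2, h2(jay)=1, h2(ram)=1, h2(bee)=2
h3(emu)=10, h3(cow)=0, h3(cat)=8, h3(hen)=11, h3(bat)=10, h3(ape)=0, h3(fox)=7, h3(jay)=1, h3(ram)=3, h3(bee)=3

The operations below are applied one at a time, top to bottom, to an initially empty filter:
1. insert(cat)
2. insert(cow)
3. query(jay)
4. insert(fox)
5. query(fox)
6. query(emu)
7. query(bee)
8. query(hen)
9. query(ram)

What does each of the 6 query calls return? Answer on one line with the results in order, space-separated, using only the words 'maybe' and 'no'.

Start: bits=000000000000
Op 1: insert cat -> sets bits 0 8 11 -> bits=100000001001
Op 2: insert cow -> sets bits 0 5 -> bits=100001001001
Op 3: query jay -> checks bit1=0, bit2=0 (has a 0) -> no
Op 4: insert fox -> sets bits 2 5 7 -> bits=101001011001
Op 5: query fox -> checks bit2=1, bit5=1, bit7=1 (all 1) -> maybe
Op 6: query emu -> checks bit4=0, bit10=0 (has a 0) -> no
Op 7: query bee -> checks bit2=1, bit3=0 (has a 0) -> no
Op 8: query hen -> checks bit1=0, bit6=0, bit11=1 (has a 0) -> no
Op 9: query ram -> checks bit0=1, bit1=0, bit3=0 (has a 0) -> no
Query results in order: no maybe no no no no

Answer: no maybe no no no no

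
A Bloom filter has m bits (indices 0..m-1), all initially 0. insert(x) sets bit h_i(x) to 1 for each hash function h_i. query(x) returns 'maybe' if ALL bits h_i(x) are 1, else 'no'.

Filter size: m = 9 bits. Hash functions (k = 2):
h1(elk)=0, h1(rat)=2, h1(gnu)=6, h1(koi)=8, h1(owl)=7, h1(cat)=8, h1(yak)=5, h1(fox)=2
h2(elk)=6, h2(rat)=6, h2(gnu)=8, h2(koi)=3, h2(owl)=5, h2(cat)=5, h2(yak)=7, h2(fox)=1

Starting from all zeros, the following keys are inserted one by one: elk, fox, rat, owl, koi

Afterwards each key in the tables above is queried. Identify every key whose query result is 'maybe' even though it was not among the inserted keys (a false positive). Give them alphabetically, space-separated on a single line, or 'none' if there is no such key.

Answer: cat gnu yak

Derivation:
Start: bits=000000000
After insert 'elk': sets bits 0 6 -> bits=100000100
After insert 'fox': sets bits 1 2 -> bits=111000100
After insert 'rat': sets bits 2 6 -> bits=111000100
After insert 'owl': sets bits 5 7 -> bits=111001110
After insert 'koi': sets bits 3 8 -> bits=111101111
Not inserted: cat gnu yak — query each against bits=111101111:
query cat: checks bit5=1, bit8=1 (all 1) -> maybe => FALSE POSITIVE
query gnu: checks bit6=1, bit8=1 (all 1) -> maybe => FALSE POSITIVE
query yak: checks bit5=1, bit7=1 (all 1) -> maybe => FALSE POSITIVE
False positives (alphabetical): cat gnu yak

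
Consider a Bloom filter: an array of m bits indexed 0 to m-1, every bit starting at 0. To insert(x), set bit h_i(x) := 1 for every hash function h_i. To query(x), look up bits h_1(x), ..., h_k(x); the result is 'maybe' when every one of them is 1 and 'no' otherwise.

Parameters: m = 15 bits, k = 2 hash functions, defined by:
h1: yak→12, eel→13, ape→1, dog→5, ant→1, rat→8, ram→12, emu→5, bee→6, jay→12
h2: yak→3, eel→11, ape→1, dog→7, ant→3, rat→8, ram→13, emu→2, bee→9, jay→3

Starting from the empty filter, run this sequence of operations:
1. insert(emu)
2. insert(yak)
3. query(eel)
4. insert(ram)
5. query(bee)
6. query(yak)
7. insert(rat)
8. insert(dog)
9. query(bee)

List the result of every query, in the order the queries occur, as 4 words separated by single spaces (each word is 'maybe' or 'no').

Start: bits=000000000000000
Op 1: insert emu -> sets bits 2 5 -> bits=001001000000000
Op 2: insert yak -> sets bits 3 12 -> bits=001101000000100
Op 3: query eel -> checks bit11=0, bit13=0 (has a 0) -> no
Op 4: insert ram -> sets bits 12 13 -> bits=001101000000110
Op 5: query bee -> checks bit6=0, bit9=0 (has a 0) -> no
Op 6: query yak -> checks bit3=1, bit12=1 (all 1) -> maybe
Op 7: insert rat -> sets bits 8 -> bits=001101001000110
Op 8: insert dog -> sets bits 5 7 -> bits=001101011000110
Op 9: query bee -> checks bit6=0, bit9=0 (has a 0) -> no
Query results in order: no no maybe no

Answer: no no maybe no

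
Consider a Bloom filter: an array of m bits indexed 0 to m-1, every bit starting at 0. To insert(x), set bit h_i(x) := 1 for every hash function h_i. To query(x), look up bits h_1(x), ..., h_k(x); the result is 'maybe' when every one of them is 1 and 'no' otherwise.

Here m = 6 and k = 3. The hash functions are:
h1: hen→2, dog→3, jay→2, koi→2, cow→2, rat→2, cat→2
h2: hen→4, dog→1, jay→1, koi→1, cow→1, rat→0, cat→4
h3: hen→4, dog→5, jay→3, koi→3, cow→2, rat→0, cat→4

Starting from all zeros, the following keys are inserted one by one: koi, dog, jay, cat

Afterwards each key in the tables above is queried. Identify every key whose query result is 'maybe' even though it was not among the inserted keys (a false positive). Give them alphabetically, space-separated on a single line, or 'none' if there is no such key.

Start: bits=000000
After insert 'koi': sets bits 1 2 3 -> bits=011100
After insert 'dog': sets bits 1 3 5 -> bits=011101
After insert 'jay': sets bits 1 2 3 -> bits=011101
After insert 'cat': sets bits 2 4 -> bits=011111
Not inserted: cow hen rat — query each against bits=011111:
query cow: checks bit1=1, bit2=1 (all 1) -> maybe => FALSE POSITIVE
query hen: checks bit2=1, bit4=1 (all 1) -> maybe => FALSE POSITIVE
query rat: checks bit0=0, bit2=1 (has a 0) -> no => not a false positive
False positives (alphabetical): cow hen

Answer: cow hen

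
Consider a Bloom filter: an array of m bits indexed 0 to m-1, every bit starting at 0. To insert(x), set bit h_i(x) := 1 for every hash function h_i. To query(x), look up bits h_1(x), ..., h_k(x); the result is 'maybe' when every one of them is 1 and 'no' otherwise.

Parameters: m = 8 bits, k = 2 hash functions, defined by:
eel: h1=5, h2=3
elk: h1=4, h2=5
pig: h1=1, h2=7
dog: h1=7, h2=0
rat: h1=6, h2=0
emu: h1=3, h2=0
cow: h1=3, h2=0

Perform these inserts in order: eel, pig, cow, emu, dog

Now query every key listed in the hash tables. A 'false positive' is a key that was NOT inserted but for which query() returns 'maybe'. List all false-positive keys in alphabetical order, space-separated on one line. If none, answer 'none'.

Start: bits=00000000
After insert 'eel': sets bits 3 5 -> bits=00010100
After insert 'pig': sets bits 1 7 -> bits=01010101
After insert 'cow': sets bits 0 3 -> bits=11010101
After insert 'emu': sets bits 0 3 -> bits=11010101
After insert 'dog': sets bits 0 7 -> bits=11010101
Not inserted: elk rat — query each against bits=11010101:
query elk: checks bit4=0, bit5=1 (has a 0) -> no => not a false positive
query rat: checks bit0=1, bit6=0 (has a 0) -> no => not a false positive
False positives (alphabetical): none

Answer: none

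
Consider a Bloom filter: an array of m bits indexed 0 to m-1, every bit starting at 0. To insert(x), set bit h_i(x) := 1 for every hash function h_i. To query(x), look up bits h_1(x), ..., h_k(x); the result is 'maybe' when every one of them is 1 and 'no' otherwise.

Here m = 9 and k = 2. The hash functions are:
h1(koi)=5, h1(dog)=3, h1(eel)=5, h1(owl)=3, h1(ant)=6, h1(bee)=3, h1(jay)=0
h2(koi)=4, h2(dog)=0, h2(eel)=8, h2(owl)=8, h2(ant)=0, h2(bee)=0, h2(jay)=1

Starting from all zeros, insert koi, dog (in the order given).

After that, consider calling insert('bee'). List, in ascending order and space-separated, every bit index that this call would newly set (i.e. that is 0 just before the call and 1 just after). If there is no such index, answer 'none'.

Start: bits=000000000
After insert 'koi': sets bits 4 5 -> bits=000011000
After insert 'dog': sets bits 0 3 -> bits=100111000
insert 'bee' would touch bits 0 3; currently bit0=1, bit3=1
Bits that are 0 among those (would change 0->1): none

Answer: none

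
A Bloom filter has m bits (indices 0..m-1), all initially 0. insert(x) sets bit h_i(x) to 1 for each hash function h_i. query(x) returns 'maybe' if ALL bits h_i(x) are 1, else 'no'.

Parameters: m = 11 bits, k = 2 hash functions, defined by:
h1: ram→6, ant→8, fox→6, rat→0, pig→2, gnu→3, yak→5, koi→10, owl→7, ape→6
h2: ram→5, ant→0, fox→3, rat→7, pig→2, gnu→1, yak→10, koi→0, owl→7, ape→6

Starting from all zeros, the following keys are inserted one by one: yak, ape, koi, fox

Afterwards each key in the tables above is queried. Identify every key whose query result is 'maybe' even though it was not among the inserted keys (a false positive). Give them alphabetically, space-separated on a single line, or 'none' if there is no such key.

Answer: ram

Derivation:
Start: bits=00000000000
After insert 'yak': sets bits 5 10 -> bits=00000100001
After insert 'ape': sets bits 6 -> bits=00000110001
After insert 'koi': sets bits 0 10 -> bits=10000110001
After insert 'fox': sets bits 3 6 -> bits=10010110001
Not inserted: ant gnu owl pig ram rat — query each against bits=10010110001:
query ant: checks bit0=1, bit8=0 (has a 0) -> no => not a false positive
query gnu: checks bit1=0, bit3=1 (has a 0) -> no => not a false positive
query owl: checks bit7=0 (has a 0) -> no => not a false positive
query pig: checks bit2=0 (has a 0) -> no => not a false positive
query ram: checks bit5=1, bit6=1 (all 1) -> maybe => FALSE POSITIVE
query rat: checks bit0=1, bit7=0 (has a 0) -> no => not a false positive
False positives (alphabetical): ram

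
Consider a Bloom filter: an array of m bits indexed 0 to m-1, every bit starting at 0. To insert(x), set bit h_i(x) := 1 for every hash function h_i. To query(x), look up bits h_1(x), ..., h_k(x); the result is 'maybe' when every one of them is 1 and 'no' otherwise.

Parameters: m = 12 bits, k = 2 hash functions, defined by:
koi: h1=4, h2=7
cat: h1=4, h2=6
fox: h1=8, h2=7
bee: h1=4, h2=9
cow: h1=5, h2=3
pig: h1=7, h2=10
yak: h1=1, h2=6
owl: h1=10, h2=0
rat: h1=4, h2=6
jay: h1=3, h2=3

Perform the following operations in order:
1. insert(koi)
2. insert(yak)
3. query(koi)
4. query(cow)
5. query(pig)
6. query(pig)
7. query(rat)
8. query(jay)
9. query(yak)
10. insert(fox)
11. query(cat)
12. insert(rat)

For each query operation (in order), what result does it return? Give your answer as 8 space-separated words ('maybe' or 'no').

Start: bits=000000000000
Op 1: insert koi -> sets bits 4 7 -> bits=000010010000
Op 2: insert yak -> sets bits 1 6 -> bits=010010110000
Op 3: query koi -> checks bit4=1, bit7=1 (all 1) -> maybe
Op 4: query cow -> checks bit3=0, bit5=0 (has a 0) -> no
Op 5: query pig -> checks bit7=1, bit10=0 (has a 0) -> no
Op 6: query pig -> checks bit7=1, bit10=0 (has a 0) -> no
Op 7: query rat -> checks bit4=1, bit6=1 (all 1) -> maybe
Op 8: query jay -> checks bit3=0 (has a 0) -> no
Op 9: query yak -> checks bit1=1, bit6=1 (all 1) -> maybe
Op 10: insert fox -> sets bits 7 8 -> bits=010010111000
Op 11: query cat -> checks bit4=1, bit6=1 (all 1) -> maybe
Op 12: insert rat -> sets bits 4 6 -> bits=010010111000
Query results in order: maybe no no no maybe no maybe maybe

Answer: maybe no no no maybe no maybe maybe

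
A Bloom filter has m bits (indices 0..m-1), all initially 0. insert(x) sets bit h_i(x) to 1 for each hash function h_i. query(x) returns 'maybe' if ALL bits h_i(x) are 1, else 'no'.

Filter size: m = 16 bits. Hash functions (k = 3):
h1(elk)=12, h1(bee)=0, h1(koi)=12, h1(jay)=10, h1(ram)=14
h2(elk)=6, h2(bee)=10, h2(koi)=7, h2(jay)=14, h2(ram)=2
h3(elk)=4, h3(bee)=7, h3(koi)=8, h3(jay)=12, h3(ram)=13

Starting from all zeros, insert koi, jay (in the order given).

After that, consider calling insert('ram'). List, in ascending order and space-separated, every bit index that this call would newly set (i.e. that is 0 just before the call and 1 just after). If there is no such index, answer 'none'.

Answer: 2 13

Derivation:
Start: bits=0000000000000000
After insert 'koi': sets bits 7 8 12 -> bits=0000000110001000
After insert 'jay': sets bits 10 12 14 -> bits=0000000110101010
insert 'ram' would touch bits 2 13 14; currently bit2=0, bit13=0, bit14=1
Bits that are 0 among those (would change 0->1): 2 13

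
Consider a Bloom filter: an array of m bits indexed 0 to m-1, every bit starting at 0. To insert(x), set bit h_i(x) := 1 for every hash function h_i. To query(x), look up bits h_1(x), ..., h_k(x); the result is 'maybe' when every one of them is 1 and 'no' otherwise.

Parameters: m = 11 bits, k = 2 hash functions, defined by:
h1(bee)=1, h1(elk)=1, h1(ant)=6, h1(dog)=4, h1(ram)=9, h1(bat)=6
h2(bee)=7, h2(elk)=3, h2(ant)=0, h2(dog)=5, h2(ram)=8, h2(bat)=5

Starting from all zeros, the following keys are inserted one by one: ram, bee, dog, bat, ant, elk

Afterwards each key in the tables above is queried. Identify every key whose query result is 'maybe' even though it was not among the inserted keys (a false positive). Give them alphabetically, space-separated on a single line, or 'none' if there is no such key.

Start: bits=00000000000
After insert 'ram': sets bits 8 9 -> bits=00000000110
After insert 'bee': sets bits 1 7 -> bits=01000001110
After insert 'dog': sets bits 4 5 -> bits=01001101110
After insert 'bat': sets bits 5 6 -> bits=01001111110
After insert 'ant': sets bits 0 6 -> bits=11001111110
After insert 'elk': sets bits 1 3 -> bits=11011111110
Not inserted: (none) — query each against bits=11011111110:
False positives (alphabetical): none

Answer: none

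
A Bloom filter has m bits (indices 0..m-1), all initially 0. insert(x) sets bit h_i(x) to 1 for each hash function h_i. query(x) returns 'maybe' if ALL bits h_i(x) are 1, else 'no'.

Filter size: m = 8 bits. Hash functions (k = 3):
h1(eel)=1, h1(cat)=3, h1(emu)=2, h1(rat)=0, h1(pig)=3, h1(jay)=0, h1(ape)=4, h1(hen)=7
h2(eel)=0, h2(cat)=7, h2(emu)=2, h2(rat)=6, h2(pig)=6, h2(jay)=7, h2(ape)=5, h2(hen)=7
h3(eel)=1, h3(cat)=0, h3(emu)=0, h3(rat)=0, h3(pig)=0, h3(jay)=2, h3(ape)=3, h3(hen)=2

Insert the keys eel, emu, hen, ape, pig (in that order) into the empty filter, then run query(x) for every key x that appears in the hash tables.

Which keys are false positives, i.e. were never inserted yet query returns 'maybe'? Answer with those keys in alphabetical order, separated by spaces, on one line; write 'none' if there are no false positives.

Start: bits=00000000
After insert 'eel': sets bits 0 1 -> bits=11000000
After insert 'emu': sets bits 0 2 -> bits=11100000
After insert 'hen': sets bits 2 7 -> bits=11100001
After insert 'ape': sets bits 3 4 5 -> bits=11111101
After insert 'pig': sets bits 0 3 6 -> bits=11111111
Not inserted: cat jay rat — query each against bits=11111111:
query cat: checks bit0=1, bit3=1, bit7=1 (all 1) -> maybe => FALSE POSITIVE
query jay: checks bit0=1, bit2=1, bit7=1 (all 1) -> maybe => FALSE POSITIVE
query rat: checks bit0=1, bit6=1 (all 1) -> maybe => FALSE POSITIVE
False positives (alphabetical): cat jay rat

Answer: cat jay rat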